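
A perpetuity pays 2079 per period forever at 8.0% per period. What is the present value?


PV = PMT / i
= 2079 / 0.08
= 25987.5


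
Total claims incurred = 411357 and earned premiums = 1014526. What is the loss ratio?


Loss ratio = claims / premiums
= 411357 / 1014526
= 0.4055


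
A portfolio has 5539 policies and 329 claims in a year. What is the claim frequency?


frequency = claims / policies
= 329 / 5539
= 0.0594


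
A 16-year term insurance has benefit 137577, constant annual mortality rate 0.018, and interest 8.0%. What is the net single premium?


NSP = benefit * sum_{k=0}^{n-1} k_p_x * q * v^(k+1)
With constant q=0.018, v=0.925926
Sum = 0.143582
NSP = 137577 * 0.143582
= 19753.604


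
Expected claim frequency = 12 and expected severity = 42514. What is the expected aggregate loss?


E[S] = E[N] * E[X]
= 12 * 42514
= 510168


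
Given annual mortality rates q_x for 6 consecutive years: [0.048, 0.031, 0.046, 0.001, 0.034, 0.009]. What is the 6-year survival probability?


p_k = 1 - q_k for each year
Survival = product of (1 - q_k)
= 0.952 * 0.969 * 0.954 * 0.999 * 0.966 * 0.991
= 0.8416


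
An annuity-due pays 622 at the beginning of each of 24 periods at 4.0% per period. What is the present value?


PV_due = PMT * (1-(1+i)^(-n))/i * (1+i)
PV_immediate = 9483.6111
PV_due = 9483.6111 * 1.04
= 9862.9555


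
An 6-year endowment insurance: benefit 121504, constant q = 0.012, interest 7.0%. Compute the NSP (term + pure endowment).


Term component = 6760.683
Pure endowment = 6_p_x * v^6 * benefit = 0.930126 * 0.666342 * 121504 = 75305.9995
NSP = 82066.6825


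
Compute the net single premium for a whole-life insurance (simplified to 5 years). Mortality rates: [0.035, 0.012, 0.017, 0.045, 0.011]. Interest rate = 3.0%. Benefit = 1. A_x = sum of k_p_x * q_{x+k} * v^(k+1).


v = 0.970874
Year 0: k_p_x=1.0, q=0.035, term=0.033981
Year 1: k_p_x=0.965, q=0.012, term=0.010915
Year 2: k_p_x=0.95342, q=0.017, term=0.014833
Year 3: k_p_x=0.937212, q=0.045, term=0.037472
Year 4: k_p_x=0.895037, q=0.011, term=0.008493
A_x = 0.1057


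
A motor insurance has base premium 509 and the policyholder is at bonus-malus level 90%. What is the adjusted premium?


adjusted = base * BM_level / 100
= 509 * 90 / 100
= 509 * 0.9
= 458.1


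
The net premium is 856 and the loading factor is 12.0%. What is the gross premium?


Gross = net * (1 + loading)
= 856 * (1 + 0.12)
= 856 * 1.12
= 958.72


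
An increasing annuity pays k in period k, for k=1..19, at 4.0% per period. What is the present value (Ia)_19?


(Ia)_n = sum_{k=1}^{n} k * v^k, v = 1/(1+i)
v = 0.961538
Sum computed term by term:
(Ia)_19 = 116.0273


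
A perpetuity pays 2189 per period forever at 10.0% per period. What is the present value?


PV = PMT / i
= 2189 / 0.1
= 21890.0


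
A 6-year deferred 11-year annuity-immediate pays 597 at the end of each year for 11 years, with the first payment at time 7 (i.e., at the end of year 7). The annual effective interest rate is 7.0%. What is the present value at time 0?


PV at time 6 of the 11-year annuity-immediate:
a_n = 597 * (1-(1+0.07)^(-11))/0.07 = 4476.7086
Discount back 6 years to time 0:
PV = 4476.7086 * (1+0.07)^(-6)
= 4476.7086 * 0.666342
= 2983.02


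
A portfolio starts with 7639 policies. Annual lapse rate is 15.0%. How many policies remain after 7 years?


remaining = initial * (1 - lapse)^years
= 7639 * (1 - 0.15)^7
= 7639 * 0.320577
= 2448.8884


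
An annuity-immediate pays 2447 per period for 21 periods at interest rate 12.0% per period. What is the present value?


PV = PMT * (1 - (1+i)^(-n)) / i
= 2447 * (1 - (1+0.12)^(-21)) / 0.12
= 2447 * (1 - 0.09256) / 0.12
= 2447 * 7.562003
= 18504.2219


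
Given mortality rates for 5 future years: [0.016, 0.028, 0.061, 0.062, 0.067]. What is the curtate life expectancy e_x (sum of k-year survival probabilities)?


e_x = sum_{k=1}^{n} k_p_x
k_p_x values:
  1_p_x = 0.984
  2_p_x = 0.956448
  3_p_x = 0.898105
  4_p_x = 0.842422
  5_p_x = 0.78598
e_x = 4.467


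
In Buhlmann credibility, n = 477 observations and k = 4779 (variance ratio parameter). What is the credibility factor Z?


Z = n / (n + k)
= 477 / (477 + 4779)
= 477 / 5256
= 0.0908


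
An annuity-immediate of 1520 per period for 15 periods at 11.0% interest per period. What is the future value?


FV = PMT * ((1+i)^n - 1) / i
= 1520 * ((1.11)^15 - 1) / 0.11
= 1520 * (4.784589 - 1) / 0.11
= 52296.1457


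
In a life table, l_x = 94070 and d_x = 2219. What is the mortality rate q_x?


q_x = d_x / l_x
= 2219 / 94070
= 0.0236


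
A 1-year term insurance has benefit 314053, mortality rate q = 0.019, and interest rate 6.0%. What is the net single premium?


NSP = benefit * q * v
v = 1/(1+i) = 0.943396
NSP = 314053 * 0.019 * 0.943396
= 5629.2519


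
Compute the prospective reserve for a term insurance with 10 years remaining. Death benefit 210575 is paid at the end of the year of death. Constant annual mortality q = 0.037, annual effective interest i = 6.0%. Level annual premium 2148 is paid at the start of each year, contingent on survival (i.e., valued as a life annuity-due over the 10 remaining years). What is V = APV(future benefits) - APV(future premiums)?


v = 1/(1+i) = 0.943396
APV(future benefits) per unit = sum_{k=0}^{9} k_p_x * q * v^(k+1) = 0.235349
APV(future benefits) = 210575 * 0.235349 = 49558.5491
Life annuity-due factor ä_{x:10} = sum_{k=0}^{9} k_p_x * v^k = 6.742422
APV(future premiums) = 2148 * 6.742422 = 14482.7219
V = 49558.5491 - 14482.7219
= 35075.8272


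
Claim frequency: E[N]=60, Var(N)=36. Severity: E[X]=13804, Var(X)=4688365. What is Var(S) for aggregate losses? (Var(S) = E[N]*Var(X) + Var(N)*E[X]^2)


Var(S) = E[N]*Var(X) + Var(N)*E[X]^2
= 60*4688365 + 36*13804^2
= 281301900 + 6859814976
= 7.1411e+09


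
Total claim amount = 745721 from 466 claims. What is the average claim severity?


severity = total / number
= 745721 / 466
= 1600.2597


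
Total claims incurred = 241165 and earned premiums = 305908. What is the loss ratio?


Loss ratio = claims / premiums
= 241165 / 305908
= 0.7884


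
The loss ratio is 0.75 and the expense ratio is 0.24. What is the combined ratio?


Combined ratio = loss ratio + expense ratio
= 0.75 + 0.24
= 0.99


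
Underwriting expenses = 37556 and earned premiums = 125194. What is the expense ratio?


Expense ratio = expenses / premiums
= 37556 / 125194
= 0.3


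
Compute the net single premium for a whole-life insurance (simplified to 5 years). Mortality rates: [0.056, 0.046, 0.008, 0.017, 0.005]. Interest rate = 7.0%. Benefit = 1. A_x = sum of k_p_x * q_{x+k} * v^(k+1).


v = 0.934579
Year 0: k_p_x=1.0, q=0.056, term=0.052336
Year 1: k_p_x=0.944, q=0.046, term=0.037928
Year 2: k_p_x=0.900576, q=0.008, term=0.005881
Year 3: k_p_x=0.893371, q=0.017, term=0.011586
Year 4: k_p_x=0.878184, q=0.005, term=0.003131
A_x = 0.1109


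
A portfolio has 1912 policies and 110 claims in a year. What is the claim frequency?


frequency = claims / policies
= 110 / 1912
= 0.0575


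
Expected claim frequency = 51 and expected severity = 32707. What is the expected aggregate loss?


E[S] = E[N] * E[X]
= 51 * 32707
= 1.6681e+06


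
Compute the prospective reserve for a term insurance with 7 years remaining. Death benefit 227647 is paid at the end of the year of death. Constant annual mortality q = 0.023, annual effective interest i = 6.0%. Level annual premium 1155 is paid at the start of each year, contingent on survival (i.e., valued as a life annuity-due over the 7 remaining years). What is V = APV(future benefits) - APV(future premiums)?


v = 1/(1+i) = 0.943396
APV(future benefits) per unit = sum_{k=0}^{6} k_p_x * q * v^(k+1) = 0.120516
APV(future benefits) = 227647 * 0.120516 = 27435.1174
Life annuity-due factor ä_{x:7} = sum_{k=0}^{6} k_p_x * v^k = 5.554218
APV(future premiums) = 1155 * 5.554218 = 6415.1218
V = 27435.1174 - 6415.1218
= 21019.9956


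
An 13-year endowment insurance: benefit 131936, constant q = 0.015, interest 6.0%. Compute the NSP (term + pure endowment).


Term component = 16222.6523
Pure endowment = 13_p_x * v^13 * benefit = 0.82162 * 0.468839 * 131936 = 50822.7383
NSP = 67045.3907


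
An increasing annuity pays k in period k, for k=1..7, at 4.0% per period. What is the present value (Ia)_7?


(Ia)_n = sum_{k=1}^{n} k * v^k, v = 1/(1+i)
v = 0.961538
Sum computed term by term:
(Ia)_7 = 23.0678


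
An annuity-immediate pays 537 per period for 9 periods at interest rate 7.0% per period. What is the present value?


PV = PMT * (1 - (1+i)^(-n)) / i
= 537 * (1 - (1+0.07)^(-9)) / 0.07
= 537 * (1 - 0.543934) / 0.07
= 537 * 6.515232
= 3498.6797


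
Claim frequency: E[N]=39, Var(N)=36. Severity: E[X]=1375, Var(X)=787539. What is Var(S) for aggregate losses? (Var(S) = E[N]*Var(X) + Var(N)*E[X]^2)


Var(S) = E[N]*Var(X) + Var(N)*E[X]^2
= 39*787539 + 36*1375^2
= 30714021 + 68062500
= 9.8777e+07


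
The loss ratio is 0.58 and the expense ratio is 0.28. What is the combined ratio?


Combined ratio = loss ratio + expense ratio
= 0.58 + 0.28
= 0.86


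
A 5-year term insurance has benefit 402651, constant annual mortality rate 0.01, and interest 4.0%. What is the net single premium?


NSP = benefit * sum_{k=0}^{n-1} k_p_x * q * v^(k+1)
With constant q=0.01, v=0.961538
Sum = 0.043671
NSP = 402651 * 0.043671
= 17584.2121


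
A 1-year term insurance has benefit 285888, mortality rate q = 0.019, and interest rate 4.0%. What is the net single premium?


NSP = benefit * q * v
v = 1/(1+i) = 0.961538
NSP = 285888 * 0.019 * 0.961538
= 5222.9538


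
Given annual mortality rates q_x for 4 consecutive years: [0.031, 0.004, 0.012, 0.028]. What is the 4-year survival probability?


p_k = 1 - q_k for each year
Survival = product of (1 - q_k)
= 0.969 * 0.996 * 0.988 * 0.972
= 0.9268


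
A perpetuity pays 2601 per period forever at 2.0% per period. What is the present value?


PV = PMT / i
= 2601 / 0.02
= 130050.0


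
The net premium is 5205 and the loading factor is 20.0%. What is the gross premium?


Gross = net * (1 + loading)
= 5205 * (1 + 0.2)
= 5205 * 1.2
= 6246.0


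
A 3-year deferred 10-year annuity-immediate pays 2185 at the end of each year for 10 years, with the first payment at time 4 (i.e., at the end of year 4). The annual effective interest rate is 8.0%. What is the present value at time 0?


PV at time 3 of the 10-year annuity-immediate:
a_n = 2185 * (1-(1+0.08)^(-10))/0.08 = 14661.5279
Discount back 3 years to time 0:
PV = 14661.5279 * (1+0.08)^(-3)
= 14661.5279 * 0.793832
= 11638.7935


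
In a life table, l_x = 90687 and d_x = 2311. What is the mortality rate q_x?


q_x = d_x / l_x
= 2311 / 90687
= 0.0255


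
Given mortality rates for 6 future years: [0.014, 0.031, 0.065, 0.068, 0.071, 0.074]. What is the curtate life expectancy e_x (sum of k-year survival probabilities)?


e_x = sum_{k=1}^{n} k_p_x
k_p_x values:
  1_p_x = 0.986
  2_p_x = 0.955434
  3_p_x = 0.893331
  4_p_x = 0.832584
  5_p_x = 0.773471
  6_p_x = 0.716234
e_x = 5.1571


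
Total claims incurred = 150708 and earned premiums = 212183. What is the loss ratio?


Loss ratio = claims / premiums
= 150708 / 212183
= 0.7103


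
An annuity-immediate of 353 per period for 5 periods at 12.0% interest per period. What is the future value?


FV = PMT * ((1+i)^n - 1) / i
= 353 * ((1.12)^5 - 1) / 0.12
= 353 * (1.762342 - 1) / 0.12
= 2242.5551


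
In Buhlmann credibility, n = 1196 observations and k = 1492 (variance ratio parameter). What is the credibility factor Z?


Z = n / (n + k)
= 1196 / (1196 + 1492)
= 1196 / 2688
= 0.4449


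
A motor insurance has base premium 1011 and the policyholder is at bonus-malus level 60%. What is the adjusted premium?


adjusted = base * BM_level / 100
= 1011 * 60 / 100
= 1011 * 0.6
= 606.6


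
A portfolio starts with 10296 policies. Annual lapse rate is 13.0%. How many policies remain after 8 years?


remaining = initial * (1 - lapse)^years
= 10296 * (1 - 0.13)^8
= 10296 * 0.328212
= 3379.2674


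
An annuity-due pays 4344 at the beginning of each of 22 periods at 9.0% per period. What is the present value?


PV_due = PMT * (1-(1+i)^(-n))/i * (1+i)
PV_immediate = 41017.8961
PV_due = 41017.8961 * 1.09
= 44709.5068


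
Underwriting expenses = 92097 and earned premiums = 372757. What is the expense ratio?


Expense ratio = expenses / premiums
= 92097 / 372757
= 0.2471


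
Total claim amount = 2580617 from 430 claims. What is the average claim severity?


severity = total / number
= 2580617 / 430
= 6001.4349


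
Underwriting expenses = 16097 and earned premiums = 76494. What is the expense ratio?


Expense ratio = expenses / premiums
= 16097 / 76494
= 0.2104


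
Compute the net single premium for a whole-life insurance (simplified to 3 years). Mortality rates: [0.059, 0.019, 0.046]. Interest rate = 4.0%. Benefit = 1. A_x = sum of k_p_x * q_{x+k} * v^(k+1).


v = 0.961538
Year 0: k_p_x=1.0, q=0.059, term=0.056731
Year 1: k_p_x=0.941, q=0.019, term=0.01653
Year 2: k_p_x=0.923121, q=0.046, term=0.03775
A_x = 0.111


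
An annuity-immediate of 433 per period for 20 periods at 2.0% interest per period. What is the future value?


FV = PMT * ((1+i)^n - 1) / i
= 433 * ((1.02)^20 - 1) / 0.02
= 433 * (1.485947 - 1) / 0.02
= 10520.7611


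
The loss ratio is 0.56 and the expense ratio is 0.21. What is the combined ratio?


Combined ratio = loss ratio + expense ratio
= 0.56 + 0.21
= 0.77


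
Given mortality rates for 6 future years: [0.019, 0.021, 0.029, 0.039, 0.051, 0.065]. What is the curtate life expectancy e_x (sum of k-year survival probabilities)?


e_x = sum_{k=1}^{n} k_p_x
k_p_x values:
  1_p_x = 0.981
  2_p_x = 0.960399
  3_p_x = 0.932547
  4_p_x = 0.896178
  5_p_x = 0.850473
  6_p_x = 0.795192
e_x = 5.4158


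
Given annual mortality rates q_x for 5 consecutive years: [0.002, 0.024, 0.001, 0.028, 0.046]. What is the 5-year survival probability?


p_k = 1 - q_k for each year
Survival = product of (1 - q_k)
= 0.998 * 0.976 * 0.999 * 0.972 * 0.954
= 0.9023


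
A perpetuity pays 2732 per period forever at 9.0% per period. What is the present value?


PV = PMT / i
= 2732 / 0.09
= 30355.5556


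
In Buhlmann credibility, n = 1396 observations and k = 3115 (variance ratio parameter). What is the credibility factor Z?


Z = n / (n + k)
= 1396 / (1396 + 3115)
= 1396 / 4511
= 0.3095


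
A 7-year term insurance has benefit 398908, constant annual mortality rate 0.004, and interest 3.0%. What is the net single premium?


NSP = benefit * sum_{k=0}^{n-1} k_p_x * q * v^(k+1)
With constant q=0.004, v=0.970874
Sum = 0.024636
NSP = 398908 * 0.024636
= 9827.388


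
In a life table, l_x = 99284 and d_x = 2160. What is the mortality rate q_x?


q_x = d_x / l_x
= 2160 / 99284
= 0.0218


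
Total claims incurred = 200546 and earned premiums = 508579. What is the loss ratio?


Loss ratio = claims / premiums
= 200546 / 508579
= 0.3943


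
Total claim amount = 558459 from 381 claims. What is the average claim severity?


severity = total / number
= 558459 / 381
= 1465.7717


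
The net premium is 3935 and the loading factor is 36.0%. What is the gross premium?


Gross = net * (1 + loading)
= 3935 * (1 + 0.36)
= 3935 * 1.36
= 5351.6


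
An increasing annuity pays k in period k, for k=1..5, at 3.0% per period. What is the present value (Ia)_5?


(Ia)_n = sum_{k=1}^{n} k * v^k, v = 1/(1+i)
v = 0.970874
Sum computed term by term:
(Ia)_5 = 13.4685


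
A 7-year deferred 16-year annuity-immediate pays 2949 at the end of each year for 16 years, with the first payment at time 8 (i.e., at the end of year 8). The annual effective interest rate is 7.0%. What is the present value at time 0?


PV at time 7 of the 16-year annuity-immediate:
a_n = 2949 * (1-(1+0.07)^(-16))/0.07 = 27858.1667
Discount back 7 years to time 0:
PV = 27858.1667 * (1+0.07)^(-7)
= 27858.1667 * 0.62275
= 17348.6661


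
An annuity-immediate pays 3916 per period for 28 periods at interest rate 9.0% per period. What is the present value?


PV = PMT * (1 - (1+i)^(-n)) / i
= 3916 * (1 - (1+0.09)^(-28)) / 0.09
= 3916 * (1 - 0.089548) / 0.09
= 3916 * 10.116128
= 39614.7587


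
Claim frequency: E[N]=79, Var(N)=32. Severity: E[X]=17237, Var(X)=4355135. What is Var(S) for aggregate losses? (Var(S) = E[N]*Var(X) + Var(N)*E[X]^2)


Var(S) = E[N]*Var(X) + Var(N)*E[X]^2
= 79*4355135 + 32*17237^2
= 344055665 + 9507653408
= 9.8517e+09


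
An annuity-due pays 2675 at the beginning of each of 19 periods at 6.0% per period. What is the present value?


PV_due = PMT * (1-(1+i)^(-n))/i * (1+i)
PV_immediate = 29847.9616
PV_due = 29847.9616 * 1.06
= 31638.8393


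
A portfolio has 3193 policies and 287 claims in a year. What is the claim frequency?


frequency = claims / policies
= 287 / 3193
= 0.0899


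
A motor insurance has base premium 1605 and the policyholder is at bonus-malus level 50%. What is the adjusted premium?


adjusted = base * BM_level / 100
= 1605 * 50 / 100
= 1605 * 0.5
= 802.5


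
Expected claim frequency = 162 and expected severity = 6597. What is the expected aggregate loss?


E[S] = E[N] * E[X]
= 162 * 6597
= 1.0687e+06


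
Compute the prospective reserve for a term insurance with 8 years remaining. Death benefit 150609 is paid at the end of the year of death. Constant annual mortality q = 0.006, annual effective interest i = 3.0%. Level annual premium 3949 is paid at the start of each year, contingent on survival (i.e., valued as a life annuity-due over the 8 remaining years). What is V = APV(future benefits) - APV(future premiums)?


v = 1/(1+i) = 0.970874
APV(future benefits) per unit = sum_{k=0}^{7} k_p_x * q * v^(k+1) = 0.041283
APV(future benefits) = 150609 * 0.041283 = 6217.5452
Life annuity-due factor ä_{x:8} = sum_{k=0}^{7} k_p_x * v^k = 7.086862
APV(future premiums) = 3949 * 7.086862 = 27986.0197
V = 6217.5452 - 27986.0197
= -21768.4744


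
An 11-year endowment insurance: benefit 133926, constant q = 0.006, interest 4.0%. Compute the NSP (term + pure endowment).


Term component = 6848.1857
Pure endowment = 11_p_x * v^11 * benefit = 0.935945 * 0.649581 * 133926 = 81423.2426
NSP = 88271.4284


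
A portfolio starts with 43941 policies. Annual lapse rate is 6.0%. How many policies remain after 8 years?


remaining = initial * (1 - lapse)^years
= 43941 * (1 - 0.06)^8
= 43941 * 0.609569
= 26785.0687


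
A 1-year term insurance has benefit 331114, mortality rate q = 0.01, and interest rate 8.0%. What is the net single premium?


NSP = benefit * q * v
v = 1/(1+i) = 0.925926
NSP = 331114 * 0.01 * 0.925926
= 3065.8704


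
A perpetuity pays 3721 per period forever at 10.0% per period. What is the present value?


PV = PMT / i
= 3721 / 0.1
= 37210.0


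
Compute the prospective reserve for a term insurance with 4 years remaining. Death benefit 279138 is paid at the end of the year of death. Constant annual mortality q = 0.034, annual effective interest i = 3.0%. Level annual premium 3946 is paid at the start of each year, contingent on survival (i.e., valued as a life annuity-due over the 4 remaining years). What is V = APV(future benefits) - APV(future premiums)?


v = 1/(1+i) = 0.970874
APV(future benefits) per unit = sum_{k=0}^{3} k_p_x * q * v^(k+1) = 0.120234
APV(future benefits) = 279138 * 0.120234 = 33561.9254
Life annuity-due factor ä_{x:4} = sum_{k=0}^{3} k_p_x * v^k = 3.642388
APV(future premiums) = 3946 * 3.642388 = 14372.8633
V = 33561.9254 - 14372.8633
= 19189.0622


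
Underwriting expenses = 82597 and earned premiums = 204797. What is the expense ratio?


Expense ratio = expenses / premiums
= 82597 / 204797
= 0.4033


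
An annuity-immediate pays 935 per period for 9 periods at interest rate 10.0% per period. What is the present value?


PV = PMT * (1 - (1+i)^(-n)) / i
= 935 * (1 - (1+0.1)^(-9)) / 0.1
= 935 * (1 - 0.424098) / 0.1
= 935 * 5.759024
= 5384.6873


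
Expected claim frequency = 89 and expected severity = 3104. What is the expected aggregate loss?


E[S] = E[N] * E[X]
= 89 * 3104
= 276256


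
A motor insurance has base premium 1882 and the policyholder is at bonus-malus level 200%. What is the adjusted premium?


adjusted = base * BM_level / 100
= 1882 * 200 / 100
= 1882 * 2.0
= 3764.0


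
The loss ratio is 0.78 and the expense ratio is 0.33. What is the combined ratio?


Combined ratio = loss ratio + expense ratio
= 0.78 + 0.33
= 1.11


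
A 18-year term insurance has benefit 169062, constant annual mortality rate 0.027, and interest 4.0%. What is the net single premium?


NSP = benefit * sum_{k=0}^{n-1} k_p_x * q * v^(k+1)
With constant q=0.027, v=0.961538
Sum = 0.281445
NSP = 169062 * 0.281445
= 47581.6319


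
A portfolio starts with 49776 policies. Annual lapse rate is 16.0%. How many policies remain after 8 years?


remaining = initial * (1 - lapse)^years
= 49776 * (1 - 0.16)^8
= 49776 * 0.247876
= 12338.2704


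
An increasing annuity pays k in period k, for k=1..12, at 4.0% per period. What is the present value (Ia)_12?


(Ia)_n = sum_{k=1}^{n} k * v^k, v = 1/(1+i)
v = 0.961538
Sum computed term by term:
(Ia)_12 = 56.6328


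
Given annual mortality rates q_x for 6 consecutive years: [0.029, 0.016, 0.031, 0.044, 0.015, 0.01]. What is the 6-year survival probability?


p_k = 1 - q_k for each year
Survival = product of (1 - q_k)
= 0.971 * 0.984 * 0.969 * 0.956 * 0.985 * 0.99
= 0.8631


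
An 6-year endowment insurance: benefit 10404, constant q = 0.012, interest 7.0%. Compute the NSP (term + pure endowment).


Term component = 578.8957
Pure endowment = 6_p_x * v^6 * benefit = 0.930126 * 0.666342 * 10404 = 6448.2126
NSP = 7027.1083


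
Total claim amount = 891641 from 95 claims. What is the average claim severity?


severity = total / number
= 891641 / 95
= 9385.6947


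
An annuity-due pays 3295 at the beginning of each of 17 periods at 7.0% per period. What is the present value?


PV_due = PMT * (1-(1+i)^(-n))/i * (1+i)
PV_immediate = 32169.8198
PV_due = 32169.8198 * 1.07
= 34421.7071


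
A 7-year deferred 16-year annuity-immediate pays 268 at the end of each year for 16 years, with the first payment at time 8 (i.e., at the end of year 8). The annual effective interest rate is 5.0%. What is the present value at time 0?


PV at time 7 of the 16-year annuity-immediate:
a_n = 268 * (1-(1+0.05)^(-16))/0.05 = 2904.5222
Discount back 7 years to time 0:
PV = 2904.5222 * (1+0.05)^(-7)
= 2904.5222 * 0.710681
= 2064.1897


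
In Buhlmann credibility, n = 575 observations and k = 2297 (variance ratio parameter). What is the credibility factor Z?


Z = n / (n + k)
= 575 / (575 + 2297)
= 575 / 2872
= 0.2002


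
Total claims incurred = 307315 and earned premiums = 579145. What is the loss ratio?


Loss ratio = claims / premiums
= 307315 / 579145
= 0.5306


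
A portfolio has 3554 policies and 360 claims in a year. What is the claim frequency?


frequency = claims / policies
= 360 / 3554
= 0.1013


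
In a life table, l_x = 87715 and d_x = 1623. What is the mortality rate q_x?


q_x = d_x / l_x
= 1623 / 87715
= 0.0185


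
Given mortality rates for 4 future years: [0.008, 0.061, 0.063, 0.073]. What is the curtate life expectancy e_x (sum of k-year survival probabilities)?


e_x = sum_{k=1}^{n} k_p_x
k_p_x values:
  1_p_x = 0.992
  2_p_x = 0.931488
  3_p_x = 0.872804
  4_p_x = 0.80909
e_x = 3.6054


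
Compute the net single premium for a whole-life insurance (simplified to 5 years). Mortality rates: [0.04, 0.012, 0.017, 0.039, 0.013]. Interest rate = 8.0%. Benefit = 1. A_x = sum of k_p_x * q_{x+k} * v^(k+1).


v = 0.925926
Year 0: k_p_x=1.0, q=0.04, term=0.037037
Year 1: k_p_x=0.96, q=0.012, term=0.009877
Year 2: k_p_x=0.94848, q=0.017, term=0.0128
Year 3: k_p_x=0.932356, q=0.039, term=0.026727
Year 4: k_p_x=0.895994, q=0.013, term=0.007927
A_x = 0.0944


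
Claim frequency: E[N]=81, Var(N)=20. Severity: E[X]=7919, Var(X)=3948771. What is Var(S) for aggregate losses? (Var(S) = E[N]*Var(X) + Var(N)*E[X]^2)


Var(S) = E[N]*Var(X) + Var(N)*E[X]^2
= 81*3948771 + 20*7919^2
= 319850451 + 1254211220
= 1.5741e+09


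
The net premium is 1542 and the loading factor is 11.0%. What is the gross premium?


Gross = net * (1 + loading)
= 1542 * (1 + 0.11)
= 1542 * 1.11
= 1711.62


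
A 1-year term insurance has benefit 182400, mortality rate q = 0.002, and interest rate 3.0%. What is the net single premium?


NSP = benefit * q * v
v = 1/(1+i) = 0.970874
NSP = 182400 * 0.002 * 0.970874
= 354.1748


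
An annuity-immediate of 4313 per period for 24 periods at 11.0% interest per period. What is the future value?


FV = PMT * ((1+i)^n - 1) / i
= 4313 * ((1.11)^24 - 1) / 0.11
= 4313 * (12.239157 - 1) / 0.11
= 440677.1121


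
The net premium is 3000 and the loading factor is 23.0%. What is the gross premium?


Gross = net * (1 + loading)
= 3000 * (1 + 0.23)
= 3000 * 1.23
= 3690.0


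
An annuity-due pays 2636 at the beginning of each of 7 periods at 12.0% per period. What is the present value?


PV_due = PMT * (1-(1+i)^(-n))/i * (1+i)
PV_immediate = 12030.0622
PV_due = 12030.0622 * 1.12
= 13473.6697


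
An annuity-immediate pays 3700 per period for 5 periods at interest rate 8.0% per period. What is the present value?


PV = PMT * (1 - (1+i)^(-n)) / i
= 3700 * (1 - (1+0.08)^(-5)) / 0.08
= 3700 * (1 - 0.680583) / 0.08
= 3700 * 3.99271
= 14773.0271


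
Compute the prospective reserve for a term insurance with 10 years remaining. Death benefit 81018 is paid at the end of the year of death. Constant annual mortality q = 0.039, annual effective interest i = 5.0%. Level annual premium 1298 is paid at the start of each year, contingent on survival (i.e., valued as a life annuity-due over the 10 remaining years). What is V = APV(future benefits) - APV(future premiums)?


v = 1/(1+i) = 0.952381
APV(future benefits) per unit = sum_{k=0}^{9} k_p_x * q * v^(k+1) = 0.257478
APV(future benefits) = 81018 * 0.257478 = 20860.3842
Life annuity-due factor ä_{x:10} = sum_{k=0}^{9} k_p_x * v^k = 6.932111
APV(future premiums) = 1298 * 6.932111 = 8997.8794
V = 20860.3842 - 8997.8794
= 11862.5048


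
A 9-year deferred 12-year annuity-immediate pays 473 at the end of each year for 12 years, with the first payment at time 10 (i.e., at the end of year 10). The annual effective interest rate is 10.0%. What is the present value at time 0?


PV at time 9 of the 12-year annuity-immediate:
a_n = 473 * (1-(1+0.1)^(-12))/0.1 = 3222.8762
Discount back 9 years to time 0:
PV = 3222.8762 * (1+0.1)^(-9)
= 3222.8762 * 0.424098
= 1366.8141


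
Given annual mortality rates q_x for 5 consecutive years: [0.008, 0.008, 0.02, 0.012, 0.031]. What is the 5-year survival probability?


p_k = 1 - q_k for each year
Survival = product of (1 - q_k)
= 0.992 * 0.992 * 0.98 * 0.988 * 0.969
= 0.9233


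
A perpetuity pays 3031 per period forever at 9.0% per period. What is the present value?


PV = PMT / i
= 3031 / 0.09
= 33677.7778


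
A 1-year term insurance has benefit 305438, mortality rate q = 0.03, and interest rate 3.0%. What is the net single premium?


NSP = benefit * q * v
v = 1/(1+i) = 0.970874
NSP = 305438 * 0.03 * 0.970874
= 8896.2524


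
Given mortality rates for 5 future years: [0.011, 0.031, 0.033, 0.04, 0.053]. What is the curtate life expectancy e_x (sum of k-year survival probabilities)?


e_x = sum_{k=1}^{n} k_p_x
k_p_x values:
  1_p_x = 0.989
  2_p_x = 0.958341
  3_p_x = 0.926716
  4_p_x = 0.889647
  5_p_x = 0.842496
e_x = 4.6062


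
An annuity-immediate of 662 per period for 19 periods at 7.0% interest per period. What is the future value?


FV = PMT * ((1+i)^n - 1) / i
= 662 * ((1.07)^19 - 1) / 0.07
= 662 * (3.616528 - 1) / 0.07
= 24744.8747


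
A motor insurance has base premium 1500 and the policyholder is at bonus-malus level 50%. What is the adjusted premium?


adjusted = base * BM_level / 100
= 1500 * 50 / 100
= 1500 * 0.5
= 750.0


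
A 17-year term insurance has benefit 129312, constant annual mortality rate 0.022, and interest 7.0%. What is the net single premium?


NSP = benefit * sum_{k=0}^{n-1} k_p_x * q * v^(k+1)
With constant q=0.022, v=0.934579
Sum = 0.187266
NSP = 129312 * 0.187266
= 24215.7176


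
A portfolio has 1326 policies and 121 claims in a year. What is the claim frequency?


frequency = claims / policies
= 121 / 1326
= 0.0913


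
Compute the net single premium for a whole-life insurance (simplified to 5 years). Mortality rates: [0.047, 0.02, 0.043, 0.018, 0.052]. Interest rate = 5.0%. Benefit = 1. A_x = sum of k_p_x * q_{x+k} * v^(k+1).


v = 0.952381
Year 0: k_p_x=1.0, q=0.047, term=0.044762
Year 1: k_p_x=0.953, q=0.02, term=0.017288
Year 2: k_p_x=0.93394, q=0.043, term=0.034691
Year 3: k_p_x=0.893781, q=0.018, term=0.013236
Year 4: k_p_x=0.877693, q=0.052, term=0.03576
A_x = 0.1457


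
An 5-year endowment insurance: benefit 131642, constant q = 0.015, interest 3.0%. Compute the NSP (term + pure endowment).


Term component = 8783.8081
Pure endowment = 5_p_x * v^5 * benefit = 0.927217 * 0.862609 * 131642 = 105290.5758
NSP = 114074.3839


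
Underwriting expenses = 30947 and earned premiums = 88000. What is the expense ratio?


Expense ratio = expenses / premiums
= 30947 / 88000
= 0.3517


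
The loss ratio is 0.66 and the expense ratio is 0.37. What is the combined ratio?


Combined ratio = loss ratio + expense ratio
= 0.66 + 0.37
= 1.03


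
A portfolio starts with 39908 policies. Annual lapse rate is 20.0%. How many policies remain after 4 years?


remaining = initial * (1 - lapse)^years
= 39908 * (1 - 0.2)^4
= 39908 * 0.4096
= 16346.3168


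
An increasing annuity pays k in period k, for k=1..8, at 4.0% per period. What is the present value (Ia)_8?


(Ia)_n = sum_{k=1}^{n} k * v^k, v = 1/(1+i)
v = 0.961538
Sum computed term by term:
(Ia)_8 = 28.9133


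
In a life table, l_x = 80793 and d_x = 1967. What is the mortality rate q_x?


q_x = d_x / l_x
= 1967 / 80793
= 0.0243


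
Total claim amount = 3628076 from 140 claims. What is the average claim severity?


severity = total / number
= 3628076 / 140
= 25914.8286


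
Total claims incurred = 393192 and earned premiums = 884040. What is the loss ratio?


Loss ratio = claims / premiums
= 393192 / 884040
= 0.4448


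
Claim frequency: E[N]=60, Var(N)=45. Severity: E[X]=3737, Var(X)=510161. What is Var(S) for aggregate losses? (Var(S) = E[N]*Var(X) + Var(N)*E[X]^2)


Var(S) = E[N]*Var(X) + Var(N)*E[X]^2
= 60*510161 + 45*3737^2
= 30609660 + 628432605
= 6.5904e+08


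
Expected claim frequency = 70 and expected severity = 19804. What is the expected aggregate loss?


E[S] = E[N] * E[X]
= 70 * 19804
= 1.3863e+06


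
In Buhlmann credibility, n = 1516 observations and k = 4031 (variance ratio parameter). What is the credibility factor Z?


Z = n / (n + k)
= 1516 / (1516 + 4031)
= 1516 / 5547
= 0.2733


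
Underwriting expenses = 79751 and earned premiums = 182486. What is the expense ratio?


Expense ratio = expenses / premiums
= 79751 / 182486
= 0.437


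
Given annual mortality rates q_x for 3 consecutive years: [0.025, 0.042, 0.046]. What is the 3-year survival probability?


p_k = 1 - q_k for each year
Survival = product of (1 - q_k)
= 0.975 * 0.958 * 0.954
= 0.8911


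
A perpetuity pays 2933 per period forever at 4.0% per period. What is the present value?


PV = PMT / i
= 2933 / 0.04
= 73325.0


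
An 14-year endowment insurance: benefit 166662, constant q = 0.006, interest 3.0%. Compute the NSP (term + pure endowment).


Term component = 10896.956
Pure endowment = 14_p_x * v^14 * benefit = 0.919199 * 0.661118 * 166662 = 101280.264
NSP = 112177.22


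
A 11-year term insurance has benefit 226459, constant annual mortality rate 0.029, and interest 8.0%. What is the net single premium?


NSP = benefit * sum_{k=0}^{n-1} k_p_x * q * v^(k+1)
With constant q=0.029, v=0.925926
Sum = 0.183504
NSP = 226459 * 0.183504
= 41556.1694


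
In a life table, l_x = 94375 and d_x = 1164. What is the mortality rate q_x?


q_x = d_x / l_x
= 1164 / 94375
= 0.0123


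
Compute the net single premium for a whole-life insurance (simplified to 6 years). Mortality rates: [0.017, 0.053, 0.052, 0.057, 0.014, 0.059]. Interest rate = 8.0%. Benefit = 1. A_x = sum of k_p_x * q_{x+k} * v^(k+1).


v = 0.925926
Year 0: k_p_x=1.0, q=0.017, term=0.015741
Year 1: k_p_x=0.983, q=0.053, term=0.044666
Year 2: k_p_x=0.930901, q=0.052, term=0.038427
Year 3: k_p_x=0.882494, q=0.057, term=0.036974
Year 4: k_p_x=0.832192, q=0.014, term=0.007929
Year 5: k_p_x=0.820541, q=0.059, term=0.030508
A_x = 0.1742


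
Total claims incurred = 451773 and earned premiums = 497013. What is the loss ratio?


Loss ratio = claims / premiums
= 451773 / 497013
= 0.909


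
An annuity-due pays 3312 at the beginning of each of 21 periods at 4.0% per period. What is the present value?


PV_due = PMT * (1-(1+i)^(-n))/i * (1+i)
PV_immediate = 46464.5777
PV_due = 46464.5777 * 1.04
= 48323.1609


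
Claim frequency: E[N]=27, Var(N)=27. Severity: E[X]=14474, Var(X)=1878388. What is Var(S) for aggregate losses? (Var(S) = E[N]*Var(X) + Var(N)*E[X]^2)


Var(S) = E[N]*Var(X) + Var(N)*E[X]^2
= 27*1878388 + 27*14474^2
= 50716476 + 5656410252
= 5.7071e+09


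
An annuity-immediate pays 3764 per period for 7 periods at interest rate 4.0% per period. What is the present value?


PV = PMT * (1 - (1+i)^(-n)) / i
= 3764 * (1 - (1+0.04)^(-7)) / 0.04
= 3764 * (1 - 0.759918) / 0.04
= 3764 * 6.002055
= 22591.7338


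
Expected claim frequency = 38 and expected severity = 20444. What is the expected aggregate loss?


E[S] = E[N] * E[X]
= 38 * 20444
= 776872


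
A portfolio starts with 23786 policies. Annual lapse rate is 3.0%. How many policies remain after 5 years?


remaining = initial * (1 - lapse)^years
= 23786 * (1 - 0.03)^5
= 23786 * 0.858734
= 20425.8475


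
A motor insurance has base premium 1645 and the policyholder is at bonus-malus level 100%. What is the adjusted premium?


adjusted = base * BM_level / 100
= 1645 * 100 / 100
= 1645 * 1.0
= 1645.0


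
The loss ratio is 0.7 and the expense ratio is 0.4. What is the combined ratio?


Combined ratio = loss ratio + expense ratio
= 0.7 + 0.4
= 1.1


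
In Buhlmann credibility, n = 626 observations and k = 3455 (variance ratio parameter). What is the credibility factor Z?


Z = n / (n + k)
= 626 / (626 + 3455)
= 626 / 4081
= 0.1534


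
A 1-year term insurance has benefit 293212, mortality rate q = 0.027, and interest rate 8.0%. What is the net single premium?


NSP = benefit * q * v
v = 1/(1+i) = 0.925926
NSP = 293212 * 0.027 * 0.925926
= 7330.3


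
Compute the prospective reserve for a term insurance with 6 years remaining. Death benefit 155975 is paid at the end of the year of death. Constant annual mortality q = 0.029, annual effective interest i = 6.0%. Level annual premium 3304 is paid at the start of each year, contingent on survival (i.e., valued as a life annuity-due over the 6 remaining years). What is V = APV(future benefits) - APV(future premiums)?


v = 1/(1+i) = 0.943396
APV(future benefits) per unit = sum_{k=0}^{5} k_p_x * q * v^(k+1) = 0.133317
APV(future benefits) = 155975 * 0.133317 = 20794.1553
Life annuity-due factor ä_{x:6} = sum_{k=0}^{5} k_p_x * v^k = 4.872975
APV(future premiums) = 3304 * 4.872975 = 16100.3084
V = 20794.1553 - 16100.3084
= 4693.8469


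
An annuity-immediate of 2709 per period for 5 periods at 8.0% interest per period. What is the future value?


FV = PMT * ((1+i)^n - 1) / i
= 2709 * ((1.08)^5 - 1) / 0.08
= 2709 * (1.469328 - 1) / 0.08
= 15892.622


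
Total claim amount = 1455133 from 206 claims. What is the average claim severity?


severity = total / number
= 1455133 / 206
= 7063.7524


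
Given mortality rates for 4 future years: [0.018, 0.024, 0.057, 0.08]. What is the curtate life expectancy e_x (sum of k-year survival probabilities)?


e_x = sum_{k=1}^{n} k_p_x
k_p_x values:
  1_p_x = 0.982
  2_p_x = 0.958432
  3_p_x = 0.903801
  4_p_x = 0.831497
e_x = 3.6757


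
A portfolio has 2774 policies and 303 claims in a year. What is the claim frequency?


frequency = claims / policies
= 303 / 2774
= 0.1092


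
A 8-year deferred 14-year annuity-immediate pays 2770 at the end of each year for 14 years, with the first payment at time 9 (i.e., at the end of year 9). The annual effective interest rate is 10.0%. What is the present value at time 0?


PV at time 8 of the 14-year annuity-immediate:
a_n = 2770 * (1-(1+0.1)^(-14))/0.1 = 20405.7243
Discount back 8 years to time 0:
PV = 20405.7243 * (1+0.1)^(-8)
= 20405.7243 * 0.466507
= 9519.421


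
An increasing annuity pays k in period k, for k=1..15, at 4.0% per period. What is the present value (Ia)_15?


(Ia)_n = sum_{k=1}^{n} k * v^k, v = 1/(1+i)
v = 0.961538
Sum computed term by term:
(Ia)_15 = 80.8539


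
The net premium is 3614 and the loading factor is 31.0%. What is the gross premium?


Gross = net * (1 + loading)
= 3614 * (1 + 0.31)
= 3614 * 1.31
= 4734.34


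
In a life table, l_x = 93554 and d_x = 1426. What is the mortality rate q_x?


q_x = d_x / l_x
= 1426 / 93554
= 0.0152


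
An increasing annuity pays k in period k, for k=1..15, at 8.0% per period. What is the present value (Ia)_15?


(Ia)_n = sum_{k=1}^{n} k * v^k, v = 1/(1+i)
v = 0.925926
Sum computed term by term:
(Ia)_15 = 56.4451


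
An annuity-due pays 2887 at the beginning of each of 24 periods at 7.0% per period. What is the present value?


PV_due = PMT * (1-(1+i)^(-n))/i * (1+i)
PV_immediate = 33111.9673
PV_due = 33111.9673 * 1.07
= 35429.805


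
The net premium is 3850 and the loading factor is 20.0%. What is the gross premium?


Gross = net * (1 + loading)
= 3850 * (1 + 0.2)
= 3850 * 1.2
= 4620.0


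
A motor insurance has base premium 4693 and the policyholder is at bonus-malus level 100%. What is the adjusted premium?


adjusted = base * BM_level / 100
= 4693 * 100 / 100
= 4693 * 1.0
= 4693.0


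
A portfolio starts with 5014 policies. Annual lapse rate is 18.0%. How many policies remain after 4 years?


remaining = initial * (1 - lapse)^years
= 5014 * (1 - 0.18)^4
= 5014 * 0.452122
= 2266.9385


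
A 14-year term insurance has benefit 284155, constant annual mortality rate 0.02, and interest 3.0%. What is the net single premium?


NSP = benefit * sum_{k=0}^{n-1} k_p_x * q * v^(k+1)
With constant q=0.02, v=0.970874
Sum = 0.200702
NSP = 284155 * 0.200702
= 57030.351


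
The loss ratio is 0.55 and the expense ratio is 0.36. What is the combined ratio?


Combined ratio = loss ratio + expense ratio
= 0.55 + 0.36
= 0.91


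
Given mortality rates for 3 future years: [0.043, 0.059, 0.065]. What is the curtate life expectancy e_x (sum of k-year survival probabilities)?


e_x = sum_{k=1}^{n} k_p_x
k_p_x values:
  1_p_x = 0.957
  2_p_x = 0.900537
  3_p_x = 0.842002
e_x = 2.6995


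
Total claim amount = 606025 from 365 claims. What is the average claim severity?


severity = total / number
= 606025 / 365
= 1660.3425


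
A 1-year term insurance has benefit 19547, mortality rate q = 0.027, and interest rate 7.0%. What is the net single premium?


NSP = benefit * q * v
v = 1/(1+i) = 0.934579
NSP = 19547 * 0.027 * 0.934579
= 493.2421


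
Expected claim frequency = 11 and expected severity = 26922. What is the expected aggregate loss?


E[S] = E[N] * E[X]
= 11 * 26922
= 296142


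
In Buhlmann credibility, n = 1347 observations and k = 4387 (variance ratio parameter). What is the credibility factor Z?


Z = n / (n + k)
= 1347 / (1347 + 4387)
= 1347 / 5734
= 0.2349
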